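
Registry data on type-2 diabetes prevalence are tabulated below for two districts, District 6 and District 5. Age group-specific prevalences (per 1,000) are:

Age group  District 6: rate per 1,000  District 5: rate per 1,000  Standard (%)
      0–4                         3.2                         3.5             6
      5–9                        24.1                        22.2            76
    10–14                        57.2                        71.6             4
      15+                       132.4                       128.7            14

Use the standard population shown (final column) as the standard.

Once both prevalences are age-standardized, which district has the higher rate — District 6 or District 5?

Standard weights: 0.06, 0.76, 0.04, 0.14.
District 6: 0.0600×3.2 + 0.7600×24.1 + 0.0400×57.2 + 0.1400×132.4 = 39.3320 per 1,000.
District 5: 0.0600×3.5 + 0.7600×22.2 + 0.0400×71.6 + 0.1400×128.7 = 37.9640 per 1,000.

District 6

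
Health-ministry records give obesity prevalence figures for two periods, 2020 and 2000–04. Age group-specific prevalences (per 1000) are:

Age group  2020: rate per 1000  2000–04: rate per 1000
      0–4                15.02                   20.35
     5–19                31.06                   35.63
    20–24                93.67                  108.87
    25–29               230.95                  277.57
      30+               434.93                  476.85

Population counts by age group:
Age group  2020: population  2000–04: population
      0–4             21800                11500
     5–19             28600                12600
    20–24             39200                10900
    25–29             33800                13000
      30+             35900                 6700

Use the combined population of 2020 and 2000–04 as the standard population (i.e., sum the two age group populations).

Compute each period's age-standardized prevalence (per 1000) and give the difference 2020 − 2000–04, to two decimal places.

Combined standard total = 214000; weights = 0.1556, 0.1925, 0.2341, 0.2187, 0.1991.
2020: 0.1556×15.02 + 0.1925×31.06 + 0.2341×93.67 + 0.2187×230.95 + 0.1991×434.93 = 167.3326 per 1000.
2000–04: 0.1556×20.35 + 0.1925×35.63 + 0.2341×108.87 + 0.2187×277.57 + 0.1991×476.85 = 191.1406 per 1000.
Difference = 167.3326 − 191.1406 = -23.8079.

-23.81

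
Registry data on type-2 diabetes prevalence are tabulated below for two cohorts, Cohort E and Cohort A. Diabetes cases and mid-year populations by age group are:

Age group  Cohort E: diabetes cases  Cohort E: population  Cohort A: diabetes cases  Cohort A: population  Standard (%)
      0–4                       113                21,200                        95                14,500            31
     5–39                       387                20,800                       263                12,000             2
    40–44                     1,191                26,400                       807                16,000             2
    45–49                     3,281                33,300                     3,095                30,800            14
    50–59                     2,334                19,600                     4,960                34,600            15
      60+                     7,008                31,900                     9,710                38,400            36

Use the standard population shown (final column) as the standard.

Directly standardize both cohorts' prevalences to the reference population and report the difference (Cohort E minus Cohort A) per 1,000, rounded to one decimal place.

-16.4

Age-specific rates per 1,000 for Cohort E: 5.330, 18.606, 45.114, 98.529, 119.082, 219.687.
For Cohort A: 6.552, 21.917, 50.438, 100.487, 143.353, 252.865.
Standard weights: 0.31, 0.02, 0.02, 0.14, 0.15, 0.36.
Cohort E: 0.3100×5.330 + 0.0200×18.606 + 0.0200×45.114 + 0.1400×98.529 + 0.1500×119.082 + 0.3600×219.687 = 113.6701 per 1,000.
Cohort A: 0.3100×6.552 + 0.0200×21.917 + 0.0200×50.438 + 0.1400×100.487 + 0.1500×143.353 + 0.3600×252.865 = 130.0804 per 1,000.
Difference = 113.6701 − 130.0804 = -16.4103.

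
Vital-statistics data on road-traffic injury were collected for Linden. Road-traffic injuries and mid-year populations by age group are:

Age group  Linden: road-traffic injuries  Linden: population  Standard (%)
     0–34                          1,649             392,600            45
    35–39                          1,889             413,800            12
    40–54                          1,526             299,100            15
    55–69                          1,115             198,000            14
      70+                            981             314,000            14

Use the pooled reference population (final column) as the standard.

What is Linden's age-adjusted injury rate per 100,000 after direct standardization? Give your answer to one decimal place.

442.9

Age-specific rates per 100,000 for Linden: 420.02, 456.50, 510.20, 563.13, 312.42.
Standard weights: 0.45, 0.12, 0.15, 0.14, 0.14.
Standardized rate: 0.4500×420.02 + 0.1200×456.50 + 0.1500×510.20 + 0.1400×563.13 + 0.1400×312.42 = 442.8961 per 100,000.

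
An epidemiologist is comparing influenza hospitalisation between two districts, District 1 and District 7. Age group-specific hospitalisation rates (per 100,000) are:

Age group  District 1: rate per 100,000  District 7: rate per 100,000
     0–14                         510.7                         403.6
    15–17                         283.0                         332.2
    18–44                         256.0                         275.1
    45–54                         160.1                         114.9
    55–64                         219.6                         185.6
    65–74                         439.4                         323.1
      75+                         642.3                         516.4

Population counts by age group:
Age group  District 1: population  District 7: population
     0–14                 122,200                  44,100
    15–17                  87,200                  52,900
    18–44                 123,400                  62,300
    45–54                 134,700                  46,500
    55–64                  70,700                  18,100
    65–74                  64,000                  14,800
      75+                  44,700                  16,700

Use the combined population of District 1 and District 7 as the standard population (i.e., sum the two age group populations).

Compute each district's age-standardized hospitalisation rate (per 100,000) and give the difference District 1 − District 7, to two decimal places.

Combined standard total = 902,300; weights = 0.1843, 0.1553, 0.2058, 0.2008, 0.0984, 0.0873, 0.0680.
District 1: 0.1843×510.7 + 0.1553×283.0 + 0.2058×256.0 + 0.2008×160.1 + 0.0984×219.6 + 0.0873×439.4 + 0.0680×642.3 = 326.5981 per 100,000.
District 7: 0.1843×403.6 + 0.1553×332.2 + 0.2058×275.1 + 0.2008×114.9 + 0.0984×185.6 + 0.0873×323.1 + 0.0680×516.4 = 287.2818 per 100,000.
Difference = 326.5981 − 287.2818 = 39.3163.

39.32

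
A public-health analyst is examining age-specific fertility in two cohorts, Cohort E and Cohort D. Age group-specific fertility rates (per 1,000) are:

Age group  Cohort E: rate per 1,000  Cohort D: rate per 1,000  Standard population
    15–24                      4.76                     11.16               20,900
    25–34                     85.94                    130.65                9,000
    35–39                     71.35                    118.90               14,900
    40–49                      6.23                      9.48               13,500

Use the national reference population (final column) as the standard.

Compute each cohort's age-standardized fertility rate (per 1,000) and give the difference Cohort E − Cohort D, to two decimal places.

Standard total = 58,300; weights = 0.3585, 0.1544, 0.2556, 0.2316.
Cohort E: 0.3585×4.76 + 0.1544×85.94 + 0.2556×71.35 + 0.2316×6.23 = 34.6512 per 1,000.
Cohort D: 0.3585×11.16 + 0.1544×130.65 + 0.2556×118.90 + 0.2316×9.48 = 56.7527 per 1,000.
Difference = 34.6512 − 56.7527 = -22.1015.

-22.10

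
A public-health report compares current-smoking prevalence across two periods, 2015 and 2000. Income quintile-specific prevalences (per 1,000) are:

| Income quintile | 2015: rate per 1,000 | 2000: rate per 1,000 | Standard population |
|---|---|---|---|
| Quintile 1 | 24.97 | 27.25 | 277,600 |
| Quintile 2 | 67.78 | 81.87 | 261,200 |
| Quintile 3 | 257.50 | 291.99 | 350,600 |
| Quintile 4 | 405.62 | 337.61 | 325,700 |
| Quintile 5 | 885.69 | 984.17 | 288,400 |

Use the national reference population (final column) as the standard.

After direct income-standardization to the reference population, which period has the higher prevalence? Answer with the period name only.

2000

Standard total = 1,503,500; weights = 0.1846, 0.1737, 0.2332, 0.2166, 0.1918.
2015: 0.1846×24.97 + 0.1737×67.78 + 0.2332×257.50 + 0.2166×405.62 + 0.1918×885.69 = 334.1927 per 1,000.
2000: 0.1846×27.25 + 0.1737×81.87 + 0.2332×291.99 + 0.2166×337.61 + 0.1918×984.17 = 349.2617 per 1,000.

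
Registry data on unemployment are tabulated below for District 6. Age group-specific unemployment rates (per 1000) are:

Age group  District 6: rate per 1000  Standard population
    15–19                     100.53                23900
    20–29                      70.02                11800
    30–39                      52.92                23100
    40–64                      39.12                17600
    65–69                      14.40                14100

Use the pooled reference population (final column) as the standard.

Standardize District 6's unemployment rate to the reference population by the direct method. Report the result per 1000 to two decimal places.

Standard total = 90500; weights = 0.2641, 0.1304, 0.2552, 0.1945, 0.1558.
Standardized rate: 0.2641×100.53 + 0.1304×70.02 + 0.2552×52.92 + 0.1945×39.12 + 0.1558×14.40 = 59.0376 per 1000.

59.04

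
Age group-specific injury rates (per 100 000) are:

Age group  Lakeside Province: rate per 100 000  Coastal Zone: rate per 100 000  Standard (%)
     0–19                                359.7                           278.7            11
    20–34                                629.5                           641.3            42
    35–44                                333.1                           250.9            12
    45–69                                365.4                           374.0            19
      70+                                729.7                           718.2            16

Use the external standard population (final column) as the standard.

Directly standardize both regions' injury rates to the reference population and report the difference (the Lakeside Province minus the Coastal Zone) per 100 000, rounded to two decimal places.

14.02

Standard weights: 0.11, 0.42, 0.12, 0.19, 0.16.
The Lakeside Province: 0.1100×359.7 + 0.4200×629.5 + 0.1200×333.1 + 0.1900×365.4 + 0.1600×729.7 = 530.1070 per 100 000.
The Coastal Zone: 0.1100×278.7 + 0.4200×641.3 + 0.1200×250.9 + 0.1900×374.0 + 0.1600×718.2 = 516.0830 per 100 000.
Difference = 530.1070 − 516.0830 = 14.0240.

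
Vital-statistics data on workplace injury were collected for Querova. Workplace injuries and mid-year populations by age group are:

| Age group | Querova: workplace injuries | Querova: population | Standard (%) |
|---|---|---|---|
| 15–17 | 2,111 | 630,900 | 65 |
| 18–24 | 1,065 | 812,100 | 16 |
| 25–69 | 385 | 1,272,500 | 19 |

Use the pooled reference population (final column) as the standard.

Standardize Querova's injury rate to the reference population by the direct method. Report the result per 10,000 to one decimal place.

24.4

Age-specific rates per 10,000 for Querova: 33.46, 13.11, 3.03.
Standard weights: 0.65, 0.16, 0.19.
Standardized rate: 0.6500×33.46 + 0.1600×13.11 + 0.1900×3.03 = 24.4222 per 10,000.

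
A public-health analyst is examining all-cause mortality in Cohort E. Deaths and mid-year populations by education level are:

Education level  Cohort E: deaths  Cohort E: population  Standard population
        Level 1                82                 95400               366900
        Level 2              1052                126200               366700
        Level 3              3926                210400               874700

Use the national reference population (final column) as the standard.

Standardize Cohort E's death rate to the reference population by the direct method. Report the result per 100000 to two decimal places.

Education-specific rates per 100000 for Cohort E: 85.95, 833.60, 1865.97.
Standard total = 1608300; weights = 0.2281, 0.2280, 0.5439.
Standardized rate: 0.2281×85.95 + 0.2280×833.60 + 0.5439×1865.97 = 1224.5105 per 100000.

1224.51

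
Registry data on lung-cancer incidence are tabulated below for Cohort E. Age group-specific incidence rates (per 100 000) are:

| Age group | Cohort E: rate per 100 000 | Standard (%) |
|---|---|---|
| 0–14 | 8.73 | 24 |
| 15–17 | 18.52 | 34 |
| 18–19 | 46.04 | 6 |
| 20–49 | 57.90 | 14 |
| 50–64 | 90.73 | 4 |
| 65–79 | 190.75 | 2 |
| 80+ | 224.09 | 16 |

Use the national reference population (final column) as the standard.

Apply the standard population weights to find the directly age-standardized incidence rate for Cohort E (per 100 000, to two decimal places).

62.56

Standard weights: 0.24, 0.34, 0.06, 0.14, 0.04, 0.02, 0.16.
Standardized rate: 0.2400×8.73 + 0.3400×18.52 + 0.0600×46.04 + 0.1400×57.90 + 0.0400×90.73 + 0.0200×190.75 + 0.1600×224.09 = 62.5590 per 100 000.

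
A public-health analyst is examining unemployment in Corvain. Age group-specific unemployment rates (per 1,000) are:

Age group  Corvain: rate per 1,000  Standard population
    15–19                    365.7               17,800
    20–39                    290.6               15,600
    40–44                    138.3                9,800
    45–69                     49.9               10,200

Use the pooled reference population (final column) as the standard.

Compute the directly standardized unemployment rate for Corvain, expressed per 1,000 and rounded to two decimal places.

Standard total = 53,400; weights = 0.3333, 0.2921, 0.1835, 0.1910.
Standardized rate: 0.3333×365.7 + 0.2921×290.6 + 0.1835×138.3 + 0.1910×49.9 = 241.7067 per 1,000.

241.71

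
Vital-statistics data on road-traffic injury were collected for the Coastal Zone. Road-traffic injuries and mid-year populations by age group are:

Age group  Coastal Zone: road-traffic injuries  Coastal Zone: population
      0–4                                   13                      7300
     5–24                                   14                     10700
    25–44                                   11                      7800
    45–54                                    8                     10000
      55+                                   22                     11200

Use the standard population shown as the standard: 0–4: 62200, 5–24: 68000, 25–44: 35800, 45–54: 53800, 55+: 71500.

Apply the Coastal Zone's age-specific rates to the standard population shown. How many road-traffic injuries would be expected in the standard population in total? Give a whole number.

434

Age-specific rates per 100000 for the Coastal Zone: 178.08, 130.84, 141.03, 80.00, 196.43.
Expected road-traffic injuries = Σ (standard pop × age-specific rate ÷ 100000)
= 62200×178.08/100000 + 68000×130.84/100000 + 35800×141.03/100000 + 53800×80.00/100000 + 71500×196.43/100000
= 110.77 + 88.97 + 50.49 + 43.04 + 140.45 = 433.71.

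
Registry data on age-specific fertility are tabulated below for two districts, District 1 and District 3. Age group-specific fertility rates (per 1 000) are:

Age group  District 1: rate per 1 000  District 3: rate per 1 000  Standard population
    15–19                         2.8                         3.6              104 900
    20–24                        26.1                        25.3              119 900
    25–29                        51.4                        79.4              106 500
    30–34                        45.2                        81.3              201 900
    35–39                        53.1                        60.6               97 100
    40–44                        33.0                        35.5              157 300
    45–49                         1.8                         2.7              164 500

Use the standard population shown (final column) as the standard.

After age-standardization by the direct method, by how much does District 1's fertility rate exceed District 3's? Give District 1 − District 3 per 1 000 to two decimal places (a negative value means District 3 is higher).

Standard total = 952 100; weights = 0.1102, 0.1259, 0.1119, 0.2121, 0.1020, 0.1652, 0.1728.
District 1: 0.1102×2.8 + 0.1259×26.1 + 0.1119×51.4 + 0.2121×45.2 + 0.1020×53.1 + 0.1652×33.0 + 0.1728×1.8 = 30.1083 per 1 000.
District 3: 0.1102×3.6 + 0.1259×25.3 + 0.1119×79.4 + 0.2121×81.3 + 0.1020×60.6 + 0.1652×35.5 + 0.1728×2.7 = 42.2164 per 1 000.
Difference = 30.1083 − 42.2164 = -12.1081.

-12.11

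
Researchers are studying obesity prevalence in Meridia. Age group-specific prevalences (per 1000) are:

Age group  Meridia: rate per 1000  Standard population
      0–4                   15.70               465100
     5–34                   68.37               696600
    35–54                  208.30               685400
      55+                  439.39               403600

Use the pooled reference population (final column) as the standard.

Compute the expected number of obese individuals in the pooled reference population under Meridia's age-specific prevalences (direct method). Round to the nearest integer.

375035

Expected obese individuals = Σ (standard pop × age-specific rate ÷ 1000)
= 465100×15.70/1000 + 696600×68.37/1000 + 685400×208.30/1000 + 403600×439.39/1000
= 7302.07 + 47626.54 + 142768.82 + 177337.80 = 375035.24.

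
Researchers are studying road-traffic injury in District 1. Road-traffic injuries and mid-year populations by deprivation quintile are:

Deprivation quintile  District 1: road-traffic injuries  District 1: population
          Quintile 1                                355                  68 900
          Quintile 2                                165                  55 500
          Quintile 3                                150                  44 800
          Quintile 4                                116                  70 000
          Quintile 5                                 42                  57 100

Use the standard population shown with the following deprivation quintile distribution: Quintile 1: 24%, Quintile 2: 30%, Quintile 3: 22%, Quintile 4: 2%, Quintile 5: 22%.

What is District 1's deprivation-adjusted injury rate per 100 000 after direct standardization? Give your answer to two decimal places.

Deprivation-specific rates per 100 000 for District 1: 515.24, 297.30, 334.82, 165.71, 73.56.
Standard weights: 0.24, 0.30, 0.22, 0.02, 0.22.
Standardized rate: 0.2400×515.24 + 0.3000×297.30 + 0.2200×334.82 + 0.0200×165.71 + 0.2200×73.56 = 306.0038 per 100 000.

306.00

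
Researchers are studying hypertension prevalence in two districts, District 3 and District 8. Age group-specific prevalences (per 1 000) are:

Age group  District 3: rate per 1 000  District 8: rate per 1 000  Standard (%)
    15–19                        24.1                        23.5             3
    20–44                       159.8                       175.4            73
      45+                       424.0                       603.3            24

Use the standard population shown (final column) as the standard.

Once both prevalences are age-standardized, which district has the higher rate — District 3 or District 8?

District 8

Standard weights: 0.03, 0.73, 0.24.
District 3: 0.0300×24.1 + 0.7300×159.8 + 0.2400×424.0 = 219.1370 per 1 000.
District 8: 0.0300×23.5 + 0.7300×175.4 + 0.2400×603.3 = 273.5390 per 1 000.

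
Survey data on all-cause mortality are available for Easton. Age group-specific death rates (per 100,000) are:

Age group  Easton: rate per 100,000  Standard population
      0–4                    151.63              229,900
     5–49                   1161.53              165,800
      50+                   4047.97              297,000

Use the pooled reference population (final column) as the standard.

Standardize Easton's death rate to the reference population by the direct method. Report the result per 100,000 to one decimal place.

Standard total = 692,700; weights = 0.3319, 0.2394, 0.4288.
Standardized rate: 0.3319×151.63 + 0.2394×1161.53 + 0.4288×4047.97 = 2063.9360 per 100,000.

2063.9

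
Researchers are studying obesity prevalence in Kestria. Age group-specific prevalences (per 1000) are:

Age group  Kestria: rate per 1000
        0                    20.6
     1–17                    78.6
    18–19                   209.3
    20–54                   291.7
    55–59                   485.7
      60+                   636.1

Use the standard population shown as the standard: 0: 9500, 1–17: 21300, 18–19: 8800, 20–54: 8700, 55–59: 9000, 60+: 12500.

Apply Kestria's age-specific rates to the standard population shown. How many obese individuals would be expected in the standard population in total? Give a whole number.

Expected obese individuals = Σ (standard pop × age-specific rate ÷ 1000)
= 9500×20.6/1000 + 21300×78.6/1000 + 8800×209.3/1000 + 8700×291.7/1000 + 9000×485.7/1000 + 12500×636.1/1000
= 195.70 + 1674.18 + 1841.84 + 2537.79 + 4371.30 + 7951.25 = 18572.06.

18572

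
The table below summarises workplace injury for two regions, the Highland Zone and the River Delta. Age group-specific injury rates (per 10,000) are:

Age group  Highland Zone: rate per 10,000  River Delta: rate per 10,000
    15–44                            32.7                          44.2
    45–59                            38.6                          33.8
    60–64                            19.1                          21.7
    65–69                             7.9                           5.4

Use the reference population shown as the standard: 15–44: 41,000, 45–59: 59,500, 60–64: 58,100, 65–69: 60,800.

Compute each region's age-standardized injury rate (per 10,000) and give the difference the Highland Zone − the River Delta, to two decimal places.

Standard total = 219,400; weights = 0.1869, 0.2712, 0.2648, 0.2771.
The Highland Zone: 0.1869×32.7 + 0.2712×38.6 + 0.2648×19.1 + 0.2771×7.9 = 23.8260 per 10,000.
The River Delta: 0.1869×44.2 + 0.2712×33.8 + 0.2648×21.7 + 0.2771×5.4 = 24.6691 per 10,000.
Difference = 23.8260 − 24.6691 = -0.8430.

-0.84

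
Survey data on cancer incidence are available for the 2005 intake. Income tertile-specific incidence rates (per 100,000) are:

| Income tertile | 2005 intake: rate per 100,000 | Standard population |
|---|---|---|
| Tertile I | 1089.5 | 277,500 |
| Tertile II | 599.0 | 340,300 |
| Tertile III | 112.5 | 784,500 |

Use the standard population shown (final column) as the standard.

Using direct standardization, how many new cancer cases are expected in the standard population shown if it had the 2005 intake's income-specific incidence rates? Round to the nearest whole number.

5944

Expected new cancer cases = Σ (standard pop × income-specific rate ÷ 100,000)
= 277,500×1089.5/100,000 + 340,300×599.0/100,000 + 784,500×112.5/100,000
= 3023.36 + 2038.40 + 882.56 = 5944.32.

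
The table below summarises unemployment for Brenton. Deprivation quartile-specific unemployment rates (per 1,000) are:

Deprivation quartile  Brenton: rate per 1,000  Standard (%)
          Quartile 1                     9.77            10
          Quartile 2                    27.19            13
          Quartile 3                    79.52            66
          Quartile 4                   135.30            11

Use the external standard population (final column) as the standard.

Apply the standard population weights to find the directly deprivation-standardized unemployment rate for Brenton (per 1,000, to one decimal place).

71.9

Standard weights: 0.10, 0.13, 0.66, 0.11.
Standardized rate: 0.1000×9.77 + 0.1300×27.19 + 0.6600×79.52 + 0.1100×135.30 = 71.8779 per 1,000.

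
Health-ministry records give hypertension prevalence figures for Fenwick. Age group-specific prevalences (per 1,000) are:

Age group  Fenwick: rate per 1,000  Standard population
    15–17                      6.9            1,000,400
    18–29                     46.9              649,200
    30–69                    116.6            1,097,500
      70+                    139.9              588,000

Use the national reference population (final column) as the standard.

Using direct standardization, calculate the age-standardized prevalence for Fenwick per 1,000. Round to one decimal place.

74.2

Standard total = 3,335,100; weights = 0.3000, 0.1947, 0.3291, 0.1763.
Standardized rate: 0.3000×6.9 + 0.1947×46.9 + 0.3291×116.6 + 0.1763×139.9 = 74.2346 per 1,000.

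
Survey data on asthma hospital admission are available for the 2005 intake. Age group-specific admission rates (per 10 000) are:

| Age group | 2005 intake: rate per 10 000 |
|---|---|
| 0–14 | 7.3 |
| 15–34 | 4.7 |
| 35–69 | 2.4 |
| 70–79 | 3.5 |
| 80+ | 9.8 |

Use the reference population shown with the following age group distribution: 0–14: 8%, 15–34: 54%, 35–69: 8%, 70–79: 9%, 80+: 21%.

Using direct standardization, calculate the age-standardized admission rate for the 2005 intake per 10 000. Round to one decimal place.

5.7

Standard weights: 0.08, 0.54, 0.08, 0.09, 0.21.
Standardized rate: 0.0800×7.3 + 0.5400×4.7 + 0.0800×2.4 + 0.0900×3.5 + 0.2100×9.8 = 5.6870 per 10 000.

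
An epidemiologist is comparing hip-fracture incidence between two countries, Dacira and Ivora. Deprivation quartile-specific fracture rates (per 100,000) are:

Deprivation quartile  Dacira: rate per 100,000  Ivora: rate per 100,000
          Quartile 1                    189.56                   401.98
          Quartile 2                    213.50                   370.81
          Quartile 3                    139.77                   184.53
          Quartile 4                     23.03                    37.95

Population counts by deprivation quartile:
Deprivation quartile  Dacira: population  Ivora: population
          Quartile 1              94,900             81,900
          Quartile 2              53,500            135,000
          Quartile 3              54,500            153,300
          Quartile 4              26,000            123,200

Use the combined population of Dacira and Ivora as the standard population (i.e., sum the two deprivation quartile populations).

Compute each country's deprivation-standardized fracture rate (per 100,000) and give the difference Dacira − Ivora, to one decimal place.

-109.0

Combined standard total = 722,300; weights = 0.2448, 0.2610, 0.2877, 0.2066.
Dacira: 0.2448×189.56 + 0.2610×213.50 + 0.2877×139.77 + 0.2066×23.03 = 147.0846 per 100,000.
Ivora: 0.2448×401.98 + 0.2610×370.81 + 0.2877×184.53 + 0.2066×37.95 = 256.0920 per 100,000.
Difference = 147.0846 − 256.0920 = -109.0073.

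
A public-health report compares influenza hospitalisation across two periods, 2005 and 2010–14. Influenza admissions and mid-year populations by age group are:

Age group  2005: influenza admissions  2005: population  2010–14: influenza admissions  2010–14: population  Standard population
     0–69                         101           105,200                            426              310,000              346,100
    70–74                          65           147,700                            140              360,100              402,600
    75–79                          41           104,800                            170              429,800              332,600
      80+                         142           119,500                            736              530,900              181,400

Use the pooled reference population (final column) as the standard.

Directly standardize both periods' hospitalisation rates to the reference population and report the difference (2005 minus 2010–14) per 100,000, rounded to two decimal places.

Age-specific rates per 100,000 for 2005: 96.01, 44.01, 39.12, 118.83.
For 2010–14: 137.42, 38.88, 39.55, 138.63.
Standard total = 1,262,700; weights = 0.2741, 0.3188, 0.2634, 0.1437.
2005: 0.2741×96.01 + 0.3188×44.01 + 0.2634×39.12 + 0.1437×118.83 = 67.7227 per 100,000.
2010–14: 0.2741×137.42 + 0.3188×38.88 + 0.2634×39.55 + 0.1437×138.63 = 80.3964 per 100,000.
Difference = 67.7227 − 80.3964 = -12.6737.

-12.67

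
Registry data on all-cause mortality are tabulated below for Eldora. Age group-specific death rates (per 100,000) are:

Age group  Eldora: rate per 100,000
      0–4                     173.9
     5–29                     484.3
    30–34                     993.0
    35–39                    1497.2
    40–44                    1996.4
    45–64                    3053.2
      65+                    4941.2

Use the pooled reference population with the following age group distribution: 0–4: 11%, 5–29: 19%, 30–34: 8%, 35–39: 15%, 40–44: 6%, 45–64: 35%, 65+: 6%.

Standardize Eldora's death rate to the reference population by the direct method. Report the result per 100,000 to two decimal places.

1900.04

Standard weights: 0.11, 0.19, 0.08, 0.15, 0.06, 0.35, 0.06.
Standardized rate: 0.1100×173.9 + 0.1900×484.3 + 0.0800×993.0 + 0.1500×1497.2 + 0.0600×1996.4 + 0.3500×3053.2 + 0.0600×4941.2 = 1900.0420 per 100,000.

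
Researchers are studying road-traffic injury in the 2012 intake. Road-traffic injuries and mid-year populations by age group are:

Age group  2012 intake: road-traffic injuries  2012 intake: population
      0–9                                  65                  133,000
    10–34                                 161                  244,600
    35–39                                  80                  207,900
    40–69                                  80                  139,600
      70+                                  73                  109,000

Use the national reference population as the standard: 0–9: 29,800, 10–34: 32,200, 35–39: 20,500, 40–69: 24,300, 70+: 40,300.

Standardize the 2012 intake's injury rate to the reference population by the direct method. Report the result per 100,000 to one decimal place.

57.5

Age-specific rates per 100,000 for the 2012 intake: 48.87, 65.82, 38.48, 57.31, 66.97.
Standard total = 147,100; weights = 0.2026, 0.2189, 0.1394, 0.1652, 0.2740.
Standardized rate: 0.2026×48.87 + 0.2189×65.82 + 0.1394×38.48 + 0.1652×57.31 + 0.2740×66.97 = 57.4863 per 100,000.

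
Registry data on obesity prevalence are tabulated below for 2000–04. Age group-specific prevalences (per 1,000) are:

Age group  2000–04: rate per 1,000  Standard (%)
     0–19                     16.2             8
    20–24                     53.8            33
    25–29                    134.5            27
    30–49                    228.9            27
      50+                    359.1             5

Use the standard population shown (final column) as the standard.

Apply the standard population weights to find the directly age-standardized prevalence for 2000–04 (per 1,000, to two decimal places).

135.12

Standard weights: 0.08, 0.33, 0.27, 0.27, 0.05.
Standardized rate: 0.0800×16.2 + 0.3300×53.8 + 0.2700×134.5 + 0.2700×228.9 + 0.0500×359.1 = 135.1230 per 1,000.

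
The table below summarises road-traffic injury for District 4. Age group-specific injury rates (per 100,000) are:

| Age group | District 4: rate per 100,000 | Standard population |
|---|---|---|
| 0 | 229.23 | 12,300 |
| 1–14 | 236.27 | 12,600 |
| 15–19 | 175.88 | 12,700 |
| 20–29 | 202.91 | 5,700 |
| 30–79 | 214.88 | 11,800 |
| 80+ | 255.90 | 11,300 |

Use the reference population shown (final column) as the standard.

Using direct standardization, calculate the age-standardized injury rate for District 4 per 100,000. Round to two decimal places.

Standard total = 66,400; weights = 0.1852, 0.1898, 0.1913, 0.0858, 0.1777, 0.1702.
Standardized rate: 0.1852×229.23 + 0.1898×236.27 + 0.1913×175.88 + 0.0858×202.91 + 0.1777×214.88 + 0.1702×255.90 = 220.0911 per 100,000.

220.09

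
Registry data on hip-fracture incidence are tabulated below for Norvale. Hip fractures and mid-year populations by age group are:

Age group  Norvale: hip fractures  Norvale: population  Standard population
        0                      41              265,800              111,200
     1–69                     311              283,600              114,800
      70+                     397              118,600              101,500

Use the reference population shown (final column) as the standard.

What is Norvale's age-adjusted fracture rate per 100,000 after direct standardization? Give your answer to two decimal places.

147.42

Age-specific rates per 100,000 for Norvale: 15.43, 109.66, 334.74.
Standard total = 327,500; weights = 0.3395, 0.3505, 0.3099.
Standardized rate: 0.3395×15.43 + 0.3505×109.66 + 0.3099×334.74 = 147.4210 per 100,000.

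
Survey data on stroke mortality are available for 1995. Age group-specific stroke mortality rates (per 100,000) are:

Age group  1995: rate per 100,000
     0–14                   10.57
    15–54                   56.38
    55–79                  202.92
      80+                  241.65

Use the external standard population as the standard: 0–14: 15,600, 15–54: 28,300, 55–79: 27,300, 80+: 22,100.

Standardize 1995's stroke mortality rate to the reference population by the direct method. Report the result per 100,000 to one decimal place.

Standard total = 93,300; weights = 0.1672, 0.3033, 0.2926, 0.2369.
Standardized rate: 0.1672×10.57 + 0.3033×56.38 + 0.2926×202.92 + 0.2369×241.65 = 135.4837 per 100,000.

135.5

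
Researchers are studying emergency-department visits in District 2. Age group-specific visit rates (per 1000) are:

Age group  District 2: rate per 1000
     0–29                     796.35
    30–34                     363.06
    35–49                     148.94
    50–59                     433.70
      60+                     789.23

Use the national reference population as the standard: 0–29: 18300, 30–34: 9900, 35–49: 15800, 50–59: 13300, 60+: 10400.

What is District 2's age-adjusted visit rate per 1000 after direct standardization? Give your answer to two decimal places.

509.56

Standard total = 67700; weights = 0.2703, 0.1462, 0.2334, 0.1965, 0.1536.
Standardized rate: 0.2703×796.35 + 0.1462×363.06 + 0.2334×148.94 + 0.1965×433.70 + 0.1536×789.23 = 509.5562 per 1000.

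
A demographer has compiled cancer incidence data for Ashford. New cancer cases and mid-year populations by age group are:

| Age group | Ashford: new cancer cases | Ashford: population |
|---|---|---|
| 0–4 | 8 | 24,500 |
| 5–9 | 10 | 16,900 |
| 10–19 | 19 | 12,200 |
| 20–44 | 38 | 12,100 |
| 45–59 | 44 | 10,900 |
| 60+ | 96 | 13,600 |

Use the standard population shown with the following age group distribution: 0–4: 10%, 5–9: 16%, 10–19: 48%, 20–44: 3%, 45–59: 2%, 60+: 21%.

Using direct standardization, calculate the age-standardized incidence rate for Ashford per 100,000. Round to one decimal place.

Age-specific rates per 100,000 for Ashford: 32.65, 59.17, 155.74, 314.05, 403.67, 705.88.
Standard weights: 0.10, 0.16, 0.48, 0.03, 0.02, 0.21.
Standardized rate: 0.1000×32.65 + 0.1600×59.17 + 0.4800×155.74 + 0.0300×314.05 + 0.0200×403.67 + 0.2100×705.88 = 253.2170 per 100,000.

253.2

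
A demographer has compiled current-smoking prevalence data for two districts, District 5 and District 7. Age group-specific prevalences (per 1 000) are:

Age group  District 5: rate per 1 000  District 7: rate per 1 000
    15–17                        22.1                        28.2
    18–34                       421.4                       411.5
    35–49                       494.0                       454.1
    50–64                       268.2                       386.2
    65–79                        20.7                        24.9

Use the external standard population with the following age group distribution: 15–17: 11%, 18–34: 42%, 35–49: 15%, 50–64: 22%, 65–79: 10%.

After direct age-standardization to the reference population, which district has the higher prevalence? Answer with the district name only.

Standard weights: 0.11, 0.42, 0.15, 0.22, 0.10.
District 5: 0.1100×22.1 + 0.4200×421.4 + 0.1500×494.0 + 0.2200×268.2 + 0.1000×20.7 = 314.5930 per 1 000.
District 7: 0.1100×28.2 + 0.4200×411.5 + 0.1500×454.1 + 0.2200×386.2 + 0.1000×24.9 = 331.5010 per 1 000.

District 7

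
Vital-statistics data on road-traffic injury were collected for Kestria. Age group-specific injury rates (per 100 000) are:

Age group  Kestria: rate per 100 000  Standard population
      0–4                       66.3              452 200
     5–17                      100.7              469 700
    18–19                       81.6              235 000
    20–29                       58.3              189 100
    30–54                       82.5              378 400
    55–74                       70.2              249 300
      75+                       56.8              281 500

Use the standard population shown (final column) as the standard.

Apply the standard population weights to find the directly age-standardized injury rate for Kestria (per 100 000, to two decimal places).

Standard total = 2 255 200; weights = 0.2005, 0.2083, 0.1042, 0.0839, 0.1678, 0.1105, 0.1248.
Standardized rate: 0.2005×66.3 + 0.2083×100.7 + 0.1042×81.6 + 0.0839×58.3 + 0.1678×82.5 + 0.1105×70.2 + 0.1248×56.8 = 76.3516 per 100 000.

76.35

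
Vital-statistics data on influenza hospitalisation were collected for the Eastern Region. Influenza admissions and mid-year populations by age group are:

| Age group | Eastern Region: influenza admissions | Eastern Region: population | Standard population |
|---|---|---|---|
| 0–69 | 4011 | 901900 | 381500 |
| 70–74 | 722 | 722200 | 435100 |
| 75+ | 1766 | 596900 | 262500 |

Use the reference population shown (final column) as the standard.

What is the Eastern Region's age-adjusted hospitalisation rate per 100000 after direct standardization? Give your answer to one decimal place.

269.5

Age-specific rates per 100000 for the Eastern Region: 444.73, 99.97, 295.86.
Standard total = 1079100; weights = 0.3535, 0.4032, 0.2433.
Standardized rate: 0.3535×444.73 + 0.4032×99.97 + 0.2433×295.86 = 269.5073 per 100000.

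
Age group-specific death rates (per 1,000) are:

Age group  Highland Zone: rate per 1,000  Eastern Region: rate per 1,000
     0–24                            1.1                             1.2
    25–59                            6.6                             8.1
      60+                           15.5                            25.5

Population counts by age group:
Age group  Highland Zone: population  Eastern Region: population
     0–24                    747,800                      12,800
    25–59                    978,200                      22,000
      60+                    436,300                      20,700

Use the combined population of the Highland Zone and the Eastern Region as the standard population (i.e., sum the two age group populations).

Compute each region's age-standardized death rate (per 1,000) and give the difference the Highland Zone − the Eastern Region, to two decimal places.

-2.77

Combined standard total = 2,217,800; weights = 0.3430, 0.4510, 0.2061.
The Highland Zone: 0.3430×1.1 + 0.4510×6.6 + 0.2061×15.5 = 6.5477 per 1,000.
The Eastern Region: 0.3430×1.2 + 0.4510×8.1 + 0.2061×25.5 = 9.3191 per 1,000.
Difference = 6.5477 − 9.3191 = -2.7714.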